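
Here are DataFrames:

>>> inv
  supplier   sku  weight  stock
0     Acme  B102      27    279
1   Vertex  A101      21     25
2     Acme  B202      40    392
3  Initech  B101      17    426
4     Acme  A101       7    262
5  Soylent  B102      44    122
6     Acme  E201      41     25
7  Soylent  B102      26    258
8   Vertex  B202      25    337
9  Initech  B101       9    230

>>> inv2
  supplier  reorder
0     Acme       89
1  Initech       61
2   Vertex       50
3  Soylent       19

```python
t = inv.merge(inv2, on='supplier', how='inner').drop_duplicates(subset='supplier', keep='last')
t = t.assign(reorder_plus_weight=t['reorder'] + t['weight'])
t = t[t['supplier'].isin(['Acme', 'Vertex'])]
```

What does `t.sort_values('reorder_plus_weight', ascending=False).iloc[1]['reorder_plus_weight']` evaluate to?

75

merge on 'supplier' (how='inner') → 10 rows:
  supplier   sku  weight  stock  reorder
0     Acme  B102      27    279       89
1   Vertex  A101      21     25       50
2     Acme  B202      40    392       89
3  Initech  B101      17    426       61
4     Acme  A101       7    262       89
5  Soylent  B102      44    122       19
6     Acme  E201      41     25       89
7  Soylent  B102      26    258       19
8   Vertex  B202      25    337       50
9  Initech  B101       9    230       61
drop duplicate supplier (keep=last):
  supplier   sku  weight  stock  reorder
6     Acme  E201      41     25       89
7  Soylent  B102      26    258       19
8   Vertex  B202      25    337       50
9  Initech  B101       9    230       61
add column reorder_plus_weight = t['reorder'] + t['weight']:
  supplier   sku  weight  stock  reorder  reorder_plus_weight
6     Acme  E201      41     25       89                  130
7  Soylent  B102      26    258       19                   45
8   Vertex  B202      25    337       50                   75
9  Initech  B101       9    230       61                   70
filter rows where supplier in ['Acme', 'Vertex']:
  supplier   sku  weight  stock  reorder  reorder_plus_weight
6     Acme  E201      41     25       89                  130
8   Vertex  B202      25    337       50                   75
sort by reorder_plus_weight descending:
  supplier   sku  weight  stock  reorder  reorder_plus_weight
6     Acme  E201      41     25       89                  130
8   Vertex  B202      25    337       50                   75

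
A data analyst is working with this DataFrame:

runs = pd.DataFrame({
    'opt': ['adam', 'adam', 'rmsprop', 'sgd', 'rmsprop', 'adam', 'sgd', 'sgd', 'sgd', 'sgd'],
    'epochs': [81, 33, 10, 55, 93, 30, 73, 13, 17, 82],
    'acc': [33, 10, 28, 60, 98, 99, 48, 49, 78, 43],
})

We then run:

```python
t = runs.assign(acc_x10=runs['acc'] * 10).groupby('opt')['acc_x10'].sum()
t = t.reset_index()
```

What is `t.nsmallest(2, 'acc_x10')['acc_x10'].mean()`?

1340.0

add column acc_x10 = runs['acc'] * 10:
       opt  epochs  acc  acc_x10
0     adam      81   33      330
1     adam      33   10      100
2  rmsprop      10   28      280
3      sgd      55   60      600
4  rmsprop      93   98      980
5     adam      30   99      990
6      sgd      73   48      480
7      sgd      13   49      490
8      sgd      17   78      780
9      sgd      82   43      430
group by opt, sum of acc_x10:
opt
adam       1420
rmsprop    1260
sgd        2780
Name: acc_x10, dtype: int64
reset_index():
       opt  acc_x10
0     adam     1420
1  rmsprop     1260
2      sgd     2780
take 2 rows with smallest acc_x10:
       opt  acc_x10
1  rmsprop     1260
0     adam     1420
Hence 1340.0.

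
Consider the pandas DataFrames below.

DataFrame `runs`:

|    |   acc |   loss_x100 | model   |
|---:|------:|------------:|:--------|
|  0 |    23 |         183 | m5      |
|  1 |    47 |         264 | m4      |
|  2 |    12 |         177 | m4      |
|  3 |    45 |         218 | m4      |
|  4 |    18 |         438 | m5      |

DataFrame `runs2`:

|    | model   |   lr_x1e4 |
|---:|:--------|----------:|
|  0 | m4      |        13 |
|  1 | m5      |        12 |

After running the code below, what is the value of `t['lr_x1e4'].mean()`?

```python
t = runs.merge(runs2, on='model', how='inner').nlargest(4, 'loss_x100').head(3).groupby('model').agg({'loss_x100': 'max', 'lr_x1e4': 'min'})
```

merge on 'model' (how='inner') → 5 rows:
   acc  loss_x100 model  lr_x1e4
0   23        183    m5       12
1   47        264    m4       13
2   12        177    m4       13
3   45        218    m4       13
4   18        438    m5       12
take 4 rows with largest loss_x100:
   acc  loss_x100 model  lr_x1e4
4   18        438    m5       12
1   47        264    m4       13
3   45        218    m4       13
0   23        183    m5       12
take first 3 rows:
   acc  loss_x100 model  lr_x1e4
4   18        438    m5       12
1   47        264    m4       13
3   45        218    m4       13
group by model: max(loss_x100), min(lr_x1e4):
       loss_x100  lr_x1e4
model                    
m4           264       13
m5           438       12
mean of column 'lr_x1e4' → 12.5

12.5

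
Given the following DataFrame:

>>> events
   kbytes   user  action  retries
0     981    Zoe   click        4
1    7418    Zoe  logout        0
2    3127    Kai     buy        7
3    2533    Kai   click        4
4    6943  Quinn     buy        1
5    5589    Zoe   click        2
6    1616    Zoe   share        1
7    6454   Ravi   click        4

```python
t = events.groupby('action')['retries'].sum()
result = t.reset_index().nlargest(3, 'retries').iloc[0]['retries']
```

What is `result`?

group by action, sum of retries:
action
buy        8
click     14
logout     0
share      1
Name: retries, dtype: int64
reset_index():
   action  retries
0     buy        8
1   click       14
2  logout        0
3   share        1
take 3 rows with largest retries:
  action  retries
1  click       14
0    buy        8
3  share        1

14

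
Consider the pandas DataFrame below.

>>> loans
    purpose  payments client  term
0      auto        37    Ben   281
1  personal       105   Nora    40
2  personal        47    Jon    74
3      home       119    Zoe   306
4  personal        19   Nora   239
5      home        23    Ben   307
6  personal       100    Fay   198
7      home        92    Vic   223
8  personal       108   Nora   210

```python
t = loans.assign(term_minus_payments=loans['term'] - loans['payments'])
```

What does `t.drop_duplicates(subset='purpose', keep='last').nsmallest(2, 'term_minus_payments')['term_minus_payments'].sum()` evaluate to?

add column term_minus_payments = loans['term'] - loans['payments']:
    purpose  payments client  term  term_minus_payments
0      auto        37    Ben   281                  244
1  personal       105   Nora    40                  -65
2  personal        47    Jon    74                   27
3      home       119    Zoe   306                  187
4  personal        19   Nora   239                  220
5      home        23    Ben   307                  284
6  personal       100    Fay   198                   98
7      home        92    Vic   223                  131
8  personal       108   Nora   210                  102
drop duplicate purpose (keep=last):
    purpose  payments client  term  term_minus_payments
0      auto        37    Ben   281                  244
7      home        92    Vic   223                  131
8  personal       108   Nora   210                  102
take 2 rows with smallest term_minus_payments:
    purpose  payments client  term  term_minus_payments
8  personal       108   Nora   210                  102
7      home        92    Vic   223                  131

233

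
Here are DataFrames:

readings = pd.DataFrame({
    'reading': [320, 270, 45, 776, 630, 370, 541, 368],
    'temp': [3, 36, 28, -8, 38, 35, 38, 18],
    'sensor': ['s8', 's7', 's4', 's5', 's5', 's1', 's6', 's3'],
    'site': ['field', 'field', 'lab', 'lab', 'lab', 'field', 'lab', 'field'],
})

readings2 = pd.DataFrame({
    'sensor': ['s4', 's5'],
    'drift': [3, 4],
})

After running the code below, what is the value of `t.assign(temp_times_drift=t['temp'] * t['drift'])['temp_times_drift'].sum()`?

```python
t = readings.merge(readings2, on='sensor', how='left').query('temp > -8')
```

236.0

merge on 'sensor' (how='left') → 8 rows:
   reading  temp sensor   site  drift
0      320     3     s8  field    NaN
1      270    36     s7  field    NaN
2       45    28     s4    lab    3.0
3      776    -8     s5    lab    4.0
4      630    38     s5    lab    4.0
5      370    35     s1  field    NaN
6      541    38     s6    lab    NaN
7      368    18     s3  field    NaN
filter rows where temp > -8:
   reading  temp sensor   site  drift
0      320     3     s8  field    NaN
1      270    36     s7  field    NaN
2       45    28     s4    lab    3.0
4      630    38     s5    lab    4.0
5      370    35     s1  field    NaN
6      541    38     s6    lab    NaN
7      368    18     s3  field    NaN
add column temp_times_drift = t['temp'] * t['drift']:
   reading  temp sensor   site  drift  temp_times_drift
0      320     3     s8  field    NaN               NaN
1      270    36     s7  field    NaN               NaN
2       45    28     s4    lab    3.0              84.0
4      630    38     s5    lab    4.0             152.0
5      370    35     s1  field    NaN               NaN
6      541    38     s6    lab    NaN               NaN
7      368    18     s3  field    NaN               NaN
The sum of column 'temp_times_drift' is 236.0.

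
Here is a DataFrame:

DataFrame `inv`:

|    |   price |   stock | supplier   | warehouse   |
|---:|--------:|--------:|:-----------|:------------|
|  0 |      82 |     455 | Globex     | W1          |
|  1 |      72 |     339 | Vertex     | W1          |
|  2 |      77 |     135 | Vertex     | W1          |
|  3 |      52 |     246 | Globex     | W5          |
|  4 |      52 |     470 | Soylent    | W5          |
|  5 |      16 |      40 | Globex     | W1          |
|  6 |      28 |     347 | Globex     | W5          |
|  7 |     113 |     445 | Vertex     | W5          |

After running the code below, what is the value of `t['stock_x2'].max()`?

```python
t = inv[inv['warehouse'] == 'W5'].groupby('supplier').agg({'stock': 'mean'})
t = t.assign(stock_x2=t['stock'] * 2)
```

940.0

filter rows where warehouse == 'W5':
   price  stock supplier warehouse
3     52    246   Globex        W5
4     52    470  Soylent        W5
6     28    347   Globex        W5
7    113    445   Vertex        W5
group by supplier, mean of stock:
          stock
supplier       
Globex    296.5
Soylent   470.0
Vertex    445.0
add column stock_x2 = t['stock'] * 2:
          stock  stock_x2
supplier                 
Globex    296.5     593.0
Soylent   470.0     940.0
Vertex    445.0     890.0
The max of column 'stock_x2' is 940.0.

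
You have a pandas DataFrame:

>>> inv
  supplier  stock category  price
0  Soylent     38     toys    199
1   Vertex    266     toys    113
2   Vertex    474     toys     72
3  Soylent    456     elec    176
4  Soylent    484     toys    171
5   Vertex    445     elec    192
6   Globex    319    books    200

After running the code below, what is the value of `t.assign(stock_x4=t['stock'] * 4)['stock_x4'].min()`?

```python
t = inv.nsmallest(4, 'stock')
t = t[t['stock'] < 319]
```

take 4 rows with smallest stock:
  supplier  stock category  price
0  Soylent     38     toys    199
1   Vertex    266     toys    113
6   Globex    319    books    200
5   Vertex    445     elec    192
filter rows where stock < 319:
  supplier  stock category  price
0  Soylent     38     toys    199
1   Vertex    266     toys    113
add column stock_x4 = t['stock'] * 4:
  supplier  stock category  price  stock_x4
0  Soylent     38     toys    199       152
1   Vertex    266     toys    113      1064
The min of column 'stock_x4' is 152.

152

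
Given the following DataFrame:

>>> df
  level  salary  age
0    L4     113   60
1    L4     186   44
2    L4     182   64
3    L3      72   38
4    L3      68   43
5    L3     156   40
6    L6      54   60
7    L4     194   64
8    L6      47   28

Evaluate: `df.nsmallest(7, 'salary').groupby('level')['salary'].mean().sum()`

296.666666667

take 7 rows with smallest salary:
  level  salary  age
8    L6      47   28
6    L6      54   60
4    L3      68   43
3    L3      72   38
0    L4     113   60
5    L3     156   40
2    L4     182   64
group by level, mean of salary:
level
L3     98.666667
L4    147.500000
L6     50.500000
Name: salary, dtype: float64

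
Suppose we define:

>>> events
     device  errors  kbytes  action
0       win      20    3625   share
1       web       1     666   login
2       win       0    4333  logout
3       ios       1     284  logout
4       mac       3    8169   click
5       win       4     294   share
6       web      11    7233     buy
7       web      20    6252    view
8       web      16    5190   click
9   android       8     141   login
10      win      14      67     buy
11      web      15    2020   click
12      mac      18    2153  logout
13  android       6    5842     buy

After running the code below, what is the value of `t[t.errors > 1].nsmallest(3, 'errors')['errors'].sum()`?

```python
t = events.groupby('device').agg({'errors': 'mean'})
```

27.0

group by device, mean of errors:
         errors
device         
android     7.0
ios         1.0
mac        10.5
web        12.6
win         9.5
filter rows where errors > 1:
         errors
device         
android     7.0
mac        10.5
web        12.6
win         9.5
take 3 rows with smallest errors:
         errors
device         
android     7.0
win         9.5
mac        10.5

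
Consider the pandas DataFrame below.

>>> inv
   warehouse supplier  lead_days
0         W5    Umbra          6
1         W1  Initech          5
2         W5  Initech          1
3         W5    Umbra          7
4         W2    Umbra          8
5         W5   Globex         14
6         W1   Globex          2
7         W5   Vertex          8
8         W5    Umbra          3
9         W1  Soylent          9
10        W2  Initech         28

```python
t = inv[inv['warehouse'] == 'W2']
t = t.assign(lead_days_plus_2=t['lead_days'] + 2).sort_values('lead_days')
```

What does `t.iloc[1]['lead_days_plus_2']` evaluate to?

30

filter rows where warehouse == 'W2':
   warehouse supplier  lead_days
4         W2    Umbra          8
10        W2  Initech         28
add column lead_days_plus_2 = t['lead_days'] + 2:
   warehouse supplier  lead_days  lead_days_plus_2
4         W2    Umbra          8                10
10        W2  Initech         28                30
sort by lead_days:
   warehouse supplier  lead_days  lead_days_plus_2
4         W2    Umbra          8                10
10        W2  Initech         28                30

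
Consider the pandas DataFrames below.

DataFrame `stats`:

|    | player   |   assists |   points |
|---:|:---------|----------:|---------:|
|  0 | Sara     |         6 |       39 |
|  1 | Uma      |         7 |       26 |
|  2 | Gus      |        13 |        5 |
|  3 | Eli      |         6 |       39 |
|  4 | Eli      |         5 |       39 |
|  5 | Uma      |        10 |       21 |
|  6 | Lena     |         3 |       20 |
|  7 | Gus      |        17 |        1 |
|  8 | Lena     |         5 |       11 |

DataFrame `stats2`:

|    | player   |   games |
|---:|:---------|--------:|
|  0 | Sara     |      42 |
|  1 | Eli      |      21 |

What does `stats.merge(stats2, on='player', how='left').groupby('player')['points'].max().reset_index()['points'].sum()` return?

merge on 'player' (how='left') → 9 rows:
  player  assists  points  games
0   Sara        6      39   42.0
1    Uma        7      26    NaN
2    Gus       13       5    NaN
3    Eli        6      39   21.0
4    Eli        5      39   21.0
5    Uma       10      21    NaN
6   Lena        3      20    NaN
7    Gus       17       1    NaN
8   Lena        5      11    NaN
group by player, max of points:
player
Eli     39
Gus      5
Lena    20
Sara    39
Uma     26
Name: points, dtype: int64
reset_index():
  player  points
0    Eli      39
1    Gus       5
2   Lena      20
3   Sara      39
4    Uma      26
Then the sum of column 'points': 129

129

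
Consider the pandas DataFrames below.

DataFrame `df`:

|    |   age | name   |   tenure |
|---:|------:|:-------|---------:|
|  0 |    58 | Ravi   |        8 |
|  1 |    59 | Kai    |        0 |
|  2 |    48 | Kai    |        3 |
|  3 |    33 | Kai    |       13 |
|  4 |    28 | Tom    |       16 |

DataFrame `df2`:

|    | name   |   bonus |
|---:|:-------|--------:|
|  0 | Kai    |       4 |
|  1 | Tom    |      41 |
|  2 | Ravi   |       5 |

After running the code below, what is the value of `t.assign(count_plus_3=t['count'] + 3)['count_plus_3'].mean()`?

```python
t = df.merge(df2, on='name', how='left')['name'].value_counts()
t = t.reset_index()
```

4.66666666667

merge on 'name' (how='left') → 5 rows:
   age  name  tenure  bonus
0   58  Ravi       8      5
1   59   Kai       0      4
2   48   Kai       3      4
3   33   Kai      13      4
4   28   Tom      16     41
value_counts of name:
name
Kai     3
Ravi    1
Tom     1
Name: count, dtype: int64
reset_index():
   name  count
0   Kai      3
1  Ravi      1
2   Tom      1
add column count_plus_3 = t['count'] + 3:
   name  count  count_plus_3
0   Kai      3             6
1  Ravi      1             4
2   Tom      1             4
Then the mean of column 'count_plus_3': 4.66666666667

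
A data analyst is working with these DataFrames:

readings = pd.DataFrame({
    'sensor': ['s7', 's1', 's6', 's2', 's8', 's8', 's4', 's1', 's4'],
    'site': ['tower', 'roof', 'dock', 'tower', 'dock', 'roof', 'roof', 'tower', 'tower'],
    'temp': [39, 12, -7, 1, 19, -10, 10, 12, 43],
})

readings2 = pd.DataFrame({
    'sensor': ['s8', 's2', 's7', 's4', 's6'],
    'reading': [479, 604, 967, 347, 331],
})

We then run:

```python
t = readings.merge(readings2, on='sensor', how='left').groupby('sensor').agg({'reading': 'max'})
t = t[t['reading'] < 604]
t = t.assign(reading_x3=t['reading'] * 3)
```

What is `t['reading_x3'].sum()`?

merge on 'sensor' (how='left') → 9 rows:
  sensor   site  temp  reading
0     s7  tower    39    967.0
1     s1   roof    12      NaN
2     s6   dock    -7    331.0
3     s2  tower     1    604.0
4     s8   dock    19    479.0
5     s8   roof   -10    479.0
6     s4   roof    10    347.0
7     s1  tower    12      NaN
8     s4  tower    43    347.0
group by sensor, max of reading:
        reading
sensor         
s1          NaN
s2        604.0
s4        347.0
s6        331.0
s7        967.0
s8        479.0
filter rows where reading < 604:
        reading
sensor         
s4        347.0
s6        331.0
s8        479.0
add column reading_x3 = t['reading'] * 3:
        reading  reading_x3
sensor                     
s4        347.0      1041.0
s6        331.0       993.0
s8        479.0      1437.0
Reading off the sum of column 'reading_x3', we get 3471.0.

3471.0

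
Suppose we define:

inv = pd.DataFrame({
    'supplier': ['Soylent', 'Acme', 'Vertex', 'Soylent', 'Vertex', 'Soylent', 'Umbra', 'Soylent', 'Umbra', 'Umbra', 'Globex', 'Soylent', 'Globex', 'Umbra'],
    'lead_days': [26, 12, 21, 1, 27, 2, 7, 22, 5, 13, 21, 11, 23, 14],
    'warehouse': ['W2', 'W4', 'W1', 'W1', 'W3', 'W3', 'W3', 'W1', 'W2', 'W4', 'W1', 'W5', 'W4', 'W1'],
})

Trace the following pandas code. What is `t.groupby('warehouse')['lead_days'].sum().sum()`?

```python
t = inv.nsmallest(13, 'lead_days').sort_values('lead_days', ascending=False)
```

take 13 rows with smallest lead_days:
   supplier  lead_days warehouse
3   Soylent          1        W1
5   Soylent          2        W3
8     Umbra          5        W2
6     Umbra          7        W3
11  Soylent         11        W5
1      Acme         12        W4
9     Umbra         13        W4
13    Umbra         14        W1
2    Vertex         21        W1
10   Globex         21        W1
7   Soylent         22        W1
12   Globex         23        W4
0   Soylent         26        W2
sort by lead_days descending:
   supplier  lead_days warehouse
0   Soylent         26        W2
12   Globex         23        W4
7   Soylent         22        W1
2    Vertex         21        W1
10   Globex         21        W1
13    Umbra         14        W1
9     Umbra         13        W4
1      Acme         12        W4
11  Soylent         11        W5
6     Umbra          7        W3
8     Umbra          5        W2
5   Soylent          2        W3
3   Soylent          1        W1
group by warehouse, sum of lead_days:
warehouse
W1    79
W2    31
W3     9
W4    48
W5    11
Name: lead_days, dtype: int64
Reading off the sum of the resulting series, we get 178.

178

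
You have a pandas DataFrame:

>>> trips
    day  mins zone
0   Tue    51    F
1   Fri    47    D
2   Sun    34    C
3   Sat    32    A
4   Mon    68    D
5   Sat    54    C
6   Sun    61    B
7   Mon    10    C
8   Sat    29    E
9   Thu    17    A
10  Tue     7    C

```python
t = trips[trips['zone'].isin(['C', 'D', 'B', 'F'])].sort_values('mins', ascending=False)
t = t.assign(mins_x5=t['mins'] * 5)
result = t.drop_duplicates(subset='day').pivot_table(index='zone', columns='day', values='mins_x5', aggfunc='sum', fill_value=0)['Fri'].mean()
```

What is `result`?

58.75

filter rows where zone in ['C', 'D', 'B', 'F']:
    day  mins zone
0   Tue    51    F
1   Fri    47    D
2   Sun    34    C
4   Mon    68    D
5   Sat    54    C
6   Sun    61    B
7   Mon    10    C
10  Tue     7    C
sort by mins descending:
    day  mins zone
4   Mon    68    D
6   Sun    61    B
5   Sat    54    C
0   Tue    51    F
1   Fri    47    D
2   Sun    34    C
7   Mon    10    C
10  Tue     7    C
add column mins_x5 = t['mins'] * 5:
    day  mins zone  mins_x5
4   Mon    68    D      340
6   Sun    61    B      305
5   Sat    54    C      270
0   Tue    51    F      255
1   Fri    47    D      235
2   Sun    34    C      170
7   Mon    10    C       50
10  Tue     7    C       35
drop duplicate day (keep=first):
   day  mins zone  mins_x5
4  Mon    68    D      340
6  Sun    61    B      305
5  Sat    54    C      270
0  Tue    51    F      255
1  Fri    47    D      235
pivot: rows=zone, cols=day, sum(mins_x5):
day   Fri  Mon  Sat  Sun  Tue
zone                         
B       0    0    0  305    0
C       0    0  270    0    0
D     235  340    0    0    0
F       0    0    0    0  255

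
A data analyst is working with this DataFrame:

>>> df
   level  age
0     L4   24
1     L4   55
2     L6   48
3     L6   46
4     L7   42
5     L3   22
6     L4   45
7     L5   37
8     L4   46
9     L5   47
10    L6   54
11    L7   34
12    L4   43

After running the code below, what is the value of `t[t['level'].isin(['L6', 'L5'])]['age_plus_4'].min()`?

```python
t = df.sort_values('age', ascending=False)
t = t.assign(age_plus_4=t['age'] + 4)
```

sort by age descending:
   level  age
1     L4   55
10    L6   54
2     L6   48
9     L5   47
3     L6   46
8     L4   46
6     L4   45
12    L4   43
4     L7   42
7     L5   37
11    L7   34
0     L4   24
5     L3   22
add column age_plus_4 = t['age'] + 4:
   level  age  age_plus_4
1     L4   55          59
10    L6   54          58
2     L6   48          52
9     L5   47          51
3     L6   46          50
8     L4   46          50
6     L4   45          49
12    L4   43          47
4     L7   42          46
7     L5   37          41
11    L7   34          38
0     L4   24          28
5     L3   22          26
filter rows where level in ['L6', 'L5']:
   level  age  age_plus_4
10    L6   54          58
2     L6   48          52
9     L5   47          51
3     L6   46          50
7     L5   37          41

41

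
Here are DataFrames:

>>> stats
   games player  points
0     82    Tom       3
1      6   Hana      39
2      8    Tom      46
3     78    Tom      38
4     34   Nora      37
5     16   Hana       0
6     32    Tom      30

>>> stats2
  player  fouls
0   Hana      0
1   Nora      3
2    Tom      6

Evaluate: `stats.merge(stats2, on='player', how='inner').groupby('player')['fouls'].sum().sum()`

27

merge on 'player' (how='inner') → 7 rows:
   games player  points  fouls
0     82    Tom       3      6
1      6   Hana      39      0
2      8    Tom      46      6
3     78    Tom      38      6
4     34   Nora      37      3
5     16   Hana       0      0
6     32    Tom      30      6
group by player, sum of fouls:
player
Hana     0
Nora     3
Tom     24
Name: fouls, dtype: int64
Then the sum of the resulting series: 27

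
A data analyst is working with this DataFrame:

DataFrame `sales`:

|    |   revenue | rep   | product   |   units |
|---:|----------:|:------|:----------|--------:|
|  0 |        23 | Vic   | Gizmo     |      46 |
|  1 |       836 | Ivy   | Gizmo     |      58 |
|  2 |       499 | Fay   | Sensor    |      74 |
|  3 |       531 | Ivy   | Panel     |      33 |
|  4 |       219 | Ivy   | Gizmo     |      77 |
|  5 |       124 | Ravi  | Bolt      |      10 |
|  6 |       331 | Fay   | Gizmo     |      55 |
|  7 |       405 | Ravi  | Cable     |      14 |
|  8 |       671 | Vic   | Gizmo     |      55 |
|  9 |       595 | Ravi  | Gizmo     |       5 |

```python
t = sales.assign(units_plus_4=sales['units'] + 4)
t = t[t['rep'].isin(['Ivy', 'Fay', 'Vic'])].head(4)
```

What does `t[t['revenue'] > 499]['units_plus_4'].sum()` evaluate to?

99

add column units_plus_4 = sales['units'] + 4:
   revenue   rep product  units  units_plus_4
0       23   Vic   Gizmo     46            50
1      836   Ivy   Gizmo     58            62
2      499   Fay  Sensor     74            78
3      531   Ivy   Panel     33            37
4      219   Ivy   Gizmo     77            81
5      124  Ravi    Bolt     10            14
6      331   Fay   Gizmo     55            59
7      405  Ravi   Cable     14            18
8      671   Vic   Gizmo     55            59
9      595  Ravi   Gizmo      5             9
filter rows where rep in ['Ivy', 'Fay', 'Vic']:
   revenue  rep product  units  units_plus_4
0       23  Vic   Gizmo     46            50
1      836  Ivy   Gizmo     58            62
2      499  Fay  Sensor     74            78
3      531  Ivy   Panel     33            37
4      219  Ivy   Gizmo     77            81
6      331  Fay   Gizmo     55            59
8      671  Vic   Gizmo     55            59
take first 4 rows:
   revenue  rep product  units  units_plus_4
0       23  Vic   Gizmo     46            50
1      836  Ivy   Gizmo     58            62
2      499  Fay  Sensor     74            78
3      531  Ivy   Panel     33            37
filter rows where revenue > 499:
   revenue  rep product  units  units_plus_4
1      836  Ivy   Gizmo     58            62
3      531  Ivy   Panel     33            37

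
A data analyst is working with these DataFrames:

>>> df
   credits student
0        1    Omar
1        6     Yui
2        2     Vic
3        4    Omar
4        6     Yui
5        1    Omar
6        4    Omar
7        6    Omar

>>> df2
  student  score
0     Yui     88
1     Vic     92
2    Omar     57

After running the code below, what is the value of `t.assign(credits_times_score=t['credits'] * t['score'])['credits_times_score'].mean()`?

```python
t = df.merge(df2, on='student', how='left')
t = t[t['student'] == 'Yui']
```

528.0

merge on 'student' (how='left') → 8 rows:
   credits student  score
0        1    Omar     57
1        6     Yui     88
2        2     Vic     92
3        4    Omar     57
4        6     Yui     88
5        1    Omar     57
6        4    Omar     57
7        6    Omar     57
filter rows where student == 'Yui':
   credits student  score
1        6     Yui     88
4        6     Yui     88
add column credits_times_score = t['credits'] * t['score']:
   credits student  score  credits_times_score
1        6     Yui     88                  528
4        6     Yui     88                  528
So mean() = 528.0.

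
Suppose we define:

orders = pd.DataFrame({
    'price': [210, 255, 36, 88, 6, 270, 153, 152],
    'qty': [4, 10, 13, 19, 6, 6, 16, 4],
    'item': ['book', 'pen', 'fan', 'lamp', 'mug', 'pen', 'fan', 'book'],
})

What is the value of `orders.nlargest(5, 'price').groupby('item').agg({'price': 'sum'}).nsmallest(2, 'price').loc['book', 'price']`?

take 5 rows with largest price:
   price  qty  item
5    270    6   pen
1    255   10   pen
0    210    4  book
6    153   16   fan
7    152    4  book
group by item, sum of price:
      price
item       
book    362
fan     153
pen     525
take 2 rows with smallest price:
      price
item       
fan     153
book    362
So loc['book', 'price'] = 362.

362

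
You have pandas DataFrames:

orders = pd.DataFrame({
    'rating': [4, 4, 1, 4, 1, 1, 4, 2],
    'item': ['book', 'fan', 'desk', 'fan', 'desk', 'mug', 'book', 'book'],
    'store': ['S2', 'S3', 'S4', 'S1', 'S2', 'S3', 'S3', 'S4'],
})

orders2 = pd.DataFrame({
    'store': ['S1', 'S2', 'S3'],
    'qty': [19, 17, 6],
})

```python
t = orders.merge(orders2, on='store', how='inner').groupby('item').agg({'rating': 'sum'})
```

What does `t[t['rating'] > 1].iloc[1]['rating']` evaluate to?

merge on 'store' (how='inner') → 6 rows:
   rating  item store  qty
0       4  book    S2   17
1       4   fan    S3    6
2       4   fan    S1   19
3       1  desk    S2   17
4       1   mug    S3    6
5       4  book    S3    6
group by item, sum of rating:
      rating
item        
book       8
desk       1
fan        8
mug        1
filter rows where rating > 1:
      rating
item        
book       8
fan        8

8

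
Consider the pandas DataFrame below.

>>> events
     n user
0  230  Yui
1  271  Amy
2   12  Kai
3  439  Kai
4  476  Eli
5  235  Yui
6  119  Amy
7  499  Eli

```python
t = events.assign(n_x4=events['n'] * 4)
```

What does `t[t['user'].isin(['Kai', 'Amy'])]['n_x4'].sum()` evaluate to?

3364

add column n_x4 = events['n'] * 4:
     n user  n_x4
0  230  Yui   920
1  271  Amy  1084
2   12  Kai    48
3  439  Kai  1756
4  476  Eli  1904
5  235  Yui   940
6  119  Amy   476
7  499  Eli  1996
filter rows where user in ['Kai', 'Amy']:
     n user  n_x4
1  271  Amy  1084
2   12  Kai    48
3  439  Kai  1756
6  119  Amy   476
Hence 3364.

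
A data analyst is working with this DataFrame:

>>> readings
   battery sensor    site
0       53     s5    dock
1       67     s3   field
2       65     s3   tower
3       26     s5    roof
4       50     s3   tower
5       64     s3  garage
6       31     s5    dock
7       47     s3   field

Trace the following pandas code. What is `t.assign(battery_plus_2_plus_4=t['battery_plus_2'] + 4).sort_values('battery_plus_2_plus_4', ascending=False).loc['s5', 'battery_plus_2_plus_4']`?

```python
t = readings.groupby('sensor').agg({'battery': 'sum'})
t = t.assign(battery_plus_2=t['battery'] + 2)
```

group by sensor, sum of battery:
        battery
sensor         
s3          293
s5          110
add column battery_plus_2 = t['battery'] + 2:
        battery  battery_plus_2
sensor                         
s3          293             295
s5          110             112
add column battery_plus_2_plus_4 = t['battery_plus_2'] + 4:
        battery  battery_plus_2  battery_plus_2_plus_4
sensor                                                
s3          293             295                    299
s5          110             112                    116
sort by battery_plus_2_plus_4 descending:
        battery  battery_plus_2  battery_plus_2_plus_4
sensor                                                
s3          293             295                    299
s5          110             112                    116

116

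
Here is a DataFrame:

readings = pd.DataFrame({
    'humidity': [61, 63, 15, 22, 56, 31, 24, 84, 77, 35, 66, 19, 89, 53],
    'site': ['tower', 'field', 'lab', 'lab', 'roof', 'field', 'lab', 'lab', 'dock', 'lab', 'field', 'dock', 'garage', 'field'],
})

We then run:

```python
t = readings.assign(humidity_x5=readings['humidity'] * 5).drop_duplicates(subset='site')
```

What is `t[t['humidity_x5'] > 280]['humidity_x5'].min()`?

add column humidity_x5 = readings['humidity'] * 5:
    humidity    site  humidity_x5
0         61   tower          305
1         63   field          315
2         15     lab           75
3         22     lab          110
4         56    roof          280
5         31   field          155
6         24     lab          120
7         84     lab          420
8         77    dock          385
9         35     lab          175
10        66   field          330
11        19    dock           95
12        89  garage          445
13        53   field          265
drop duplicate site (keep=first):
    humidity    site  humidity_x5
0         61   tower          305
1         63   field          315
2         15     lab           75
4         56    roof          280
8         77    dock          385
12        89  garage          445
filter rows where humidity_x5 > 280:
    humidity    site  humidity_x5
0         61   tower          305
1         63   field          315
8         77    dock          385
12        89  garage          445
Finally, min of column 'humidity_x5' = 305.

305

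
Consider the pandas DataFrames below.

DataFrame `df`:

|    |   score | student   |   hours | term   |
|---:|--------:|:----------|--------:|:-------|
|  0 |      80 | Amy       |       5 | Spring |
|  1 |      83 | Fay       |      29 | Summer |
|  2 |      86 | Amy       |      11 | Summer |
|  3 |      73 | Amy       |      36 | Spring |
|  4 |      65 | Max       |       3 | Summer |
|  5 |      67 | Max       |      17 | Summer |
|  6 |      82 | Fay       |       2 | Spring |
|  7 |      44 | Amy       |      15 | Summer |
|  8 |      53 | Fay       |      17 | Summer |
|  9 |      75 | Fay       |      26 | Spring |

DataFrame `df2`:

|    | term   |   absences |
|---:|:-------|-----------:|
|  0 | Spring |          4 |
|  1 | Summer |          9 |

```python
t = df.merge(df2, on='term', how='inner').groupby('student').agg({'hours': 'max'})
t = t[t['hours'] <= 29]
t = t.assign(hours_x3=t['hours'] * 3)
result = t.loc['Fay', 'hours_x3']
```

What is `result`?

merge on 'term' (how='inner') → 10 rows:
   score student  hours    term  absences
0     80     Amy      5  Spring         4
1     83     Fay     29  Summer         9
2     86     Amy     11  Summer         9
3     73     Amy     36  Spring         4
4     65     Max      3  Summer         9
5     67     Max     17  Summer         9
6     82     Fay      2  Spring         4
7     44     Amy     15  Summer         9
8     53     Fay     17  Summer         9
9     75     Fay     26  Spring         4
group by student, max of hours:
         hours
student       
Amy         36
Fay         29
Max         17
filter rows where hours <= 29:
         hours
student       
Fay         29
Max         17
add column hours_x3 = t['hours'] * 3:
         hours  hours_x3
student                 
Fay         29        87
Max         17        51
Finally, value at row 'Fay', column 'hours_x3' = 87.

87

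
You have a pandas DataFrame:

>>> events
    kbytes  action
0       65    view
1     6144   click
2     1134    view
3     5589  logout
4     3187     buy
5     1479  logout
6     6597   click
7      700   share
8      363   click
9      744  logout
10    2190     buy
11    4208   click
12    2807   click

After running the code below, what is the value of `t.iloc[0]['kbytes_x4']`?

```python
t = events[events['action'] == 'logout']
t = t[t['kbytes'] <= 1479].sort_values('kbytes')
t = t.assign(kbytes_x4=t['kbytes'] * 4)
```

filter rows where action == 'logout':
   kbytes  action
3    5589  logout
5    1479  logout
9     744  logout
filter rows where kbytes <= 1479:
   kbytes  action
5    1479  logout
9     744  logout
sort by kbytes:
   kbytes  action
9     744  logout
5    1479  logout
add column kbytes_x4 = t['kbytes'] * 4:
   kbytes  action  kbytes_x4
9     744  logout       2976
5    1479  logout       5916
So iloc[0]['kbytes_x4'] = 2976.

2976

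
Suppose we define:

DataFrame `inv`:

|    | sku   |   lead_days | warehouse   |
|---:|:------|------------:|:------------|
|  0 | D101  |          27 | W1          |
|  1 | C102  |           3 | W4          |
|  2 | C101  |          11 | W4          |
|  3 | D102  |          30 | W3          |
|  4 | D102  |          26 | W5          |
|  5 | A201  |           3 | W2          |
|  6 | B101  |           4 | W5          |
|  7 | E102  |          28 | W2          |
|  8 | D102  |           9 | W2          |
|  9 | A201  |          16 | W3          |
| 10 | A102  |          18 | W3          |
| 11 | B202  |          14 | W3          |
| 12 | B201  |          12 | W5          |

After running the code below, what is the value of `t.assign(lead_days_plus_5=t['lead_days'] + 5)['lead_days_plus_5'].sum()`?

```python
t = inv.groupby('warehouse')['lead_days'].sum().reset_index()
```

group by warehouse, sum of lead_days:
warehouse
W1    27
W2    40
W3    78
W4    14
W5    42
Name: lead_days, dtype: int64
reset_index():
  warehouse  lead_days
0        W1         27
1        W2         40
2        W3         78
3        W4         14
4        W5         42
add column lead_days_plus_5 = t['lead_days'] + 5:
  warehouse  lead_days  lead_days_plus_5
0        W1         27                32
1        W2         40                45
2        W3         78                83
3        W4         14                19
4        W5         42                47
sum of column 'lead_days_plus_5' → 226

226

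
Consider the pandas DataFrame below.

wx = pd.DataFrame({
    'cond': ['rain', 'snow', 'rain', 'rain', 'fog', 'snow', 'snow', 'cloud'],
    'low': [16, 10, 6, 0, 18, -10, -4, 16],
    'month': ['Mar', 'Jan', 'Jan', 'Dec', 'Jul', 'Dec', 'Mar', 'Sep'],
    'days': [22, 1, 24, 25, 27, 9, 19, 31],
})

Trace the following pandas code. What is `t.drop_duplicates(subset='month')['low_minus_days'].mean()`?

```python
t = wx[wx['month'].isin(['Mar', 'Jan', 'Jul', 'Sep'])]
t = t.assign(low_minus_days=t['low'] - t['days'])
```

-5.25

filter rows where month in ['Mar', 'Jan', 'Jul', 'Sep']:
    cond  low month  days
0   rain   16   Mar    22
1   snow   10   Jan     1
2   rain    6   Jan    24
4    fog   18   Jul    27
6   snow   -4   Mar    19
7  cloud   16   Sep    31
add column low_minus_days = t['low'] - t['days']:
    cond  low month  days  low_minus_days
0   rain   16   Mar    22              -6
1   snow   10   Jan     1               9
2   rain    6   Jan    24             -18
4    fog   18   Jul    27              -9
6   snow   -4   Mar    19             -23
7  cloud   16   Sep    31             -15
drop duplicate month (keep=first):
    cond  low month  days  low_minus_days
0   rain   16   Mar    22              -6
1   snow   10   Jan     1               9
4    fog   18   Jul    27              -9
7  cloud   16   Sep    31             -15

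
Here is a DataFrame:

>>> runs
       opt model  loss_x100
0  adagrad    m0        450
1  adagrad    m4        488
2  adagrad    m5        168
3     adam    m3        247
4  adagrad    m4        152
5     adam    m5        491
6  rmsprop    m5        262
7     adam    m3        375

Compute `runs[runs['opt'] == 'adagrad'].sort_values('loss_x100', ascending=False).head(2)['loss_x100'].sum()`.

filter rows where opt == 'adagrad':
       opt model  loss_x100
0  adagrad    m0        450
1  adagrad    m4        488
2  adagrad    m5        168
4  adagrad    m4        152
sort by loss_x100 descending:
       opt model  loss_x100
1  adagrad    m4        488
0  adagrad    m0        450
2  adagrad    m5        168
4  adagrad    m4        152
take first 2 rows:
       opt model  loss_x100
1  adagrad    m4        488
0  adagrad    m0        450
Reading off the sum of column 'loss_x100', we get 938.

938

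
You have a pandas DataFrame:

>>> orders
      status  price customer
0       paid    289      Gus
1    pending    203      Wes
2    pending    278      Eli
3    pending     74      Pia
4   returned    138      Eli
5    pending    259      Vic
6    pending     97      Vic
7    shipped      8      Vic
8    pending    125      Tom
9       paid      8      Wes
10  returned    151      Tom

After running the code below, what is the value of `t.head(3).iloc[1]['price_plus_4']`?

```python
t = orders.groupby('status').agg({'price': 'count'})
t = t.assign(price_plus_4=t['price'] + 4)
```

group by status, count of price:
          price
status         
paid          2
pending       6
returned      2
shipped       1
add column price_plus_4 = t['price'] + 4:
          price  price_plus_4
status                       
paid          2             6
pending       6            10
returned      2             6
shipped       1             5
take first 3 rows:
          price  price_plus_4
status                       
paid          2             6
pending       6            10
returned      2             6
Then the value at position 1, column 'price_plus_4': 10

10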